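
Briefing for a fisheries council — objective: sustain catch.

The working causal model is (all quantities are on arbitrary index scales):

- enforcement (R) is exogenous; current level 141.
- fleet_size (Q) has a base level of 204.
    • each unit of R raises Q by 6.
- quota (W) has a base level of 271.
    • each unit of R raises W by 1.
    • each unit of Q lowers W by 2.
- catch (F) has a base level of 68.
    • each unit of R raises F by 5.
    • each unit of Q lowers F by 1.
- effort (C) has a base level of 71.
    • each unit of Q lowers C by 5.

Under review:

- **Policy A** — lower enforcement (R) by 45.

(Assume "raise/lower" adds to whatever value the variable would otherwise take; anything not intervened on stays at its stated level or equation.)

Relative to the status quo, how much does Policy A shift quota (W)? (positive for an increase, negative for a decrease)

495

Baseline:
  R = 141
  Q = 204 + 6·141 = 1050
  W = 271 + 141 − 2·1050 = -1688
Policy A (R − 45):
  R = 141 − 45 = 96
  Q = 204 + 6·96 = 780
  W = 271 + 96 − 2·780 = -1193
Change in W: -1193 − (-1688) = 495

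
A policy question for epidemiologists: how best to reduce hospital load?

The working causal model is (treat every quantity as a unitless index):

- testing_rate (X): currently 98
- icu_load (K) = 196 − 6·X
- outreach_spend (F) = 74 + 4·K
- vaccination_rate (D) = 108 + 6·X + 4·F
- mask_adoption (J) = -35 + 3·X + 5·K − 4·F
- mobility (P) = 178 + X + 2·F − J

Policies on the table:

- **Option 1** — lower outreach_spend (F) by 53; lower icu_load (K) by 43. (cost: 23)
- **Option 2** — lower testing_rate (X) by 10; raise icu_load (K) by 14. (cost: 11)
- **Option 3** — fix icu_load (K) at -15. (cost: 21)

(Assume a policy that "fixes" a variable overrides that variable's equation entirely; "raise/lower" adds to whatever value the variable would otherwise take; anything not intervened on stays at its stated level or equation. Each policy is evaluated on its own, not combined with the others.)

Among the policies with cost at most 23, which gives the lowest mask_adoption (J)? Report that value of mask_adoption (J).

Option 1 (F − 53, K − 43):
  X = 98
  K = 196 − 6·98 (−43 from intervention) = -435
  F = 74 + 4·(-435) (−53 from intervention) = -1719
  J = -35 + 3·98 + 5·(-435) − 4·(-1719) = 4960
Option 2 (X − 10, K + 14):
  X = 98 − 10 = 88
  K = 196 − 6·88 (+14 from intervention) = -318
  F = 74 + 4·(-318) = -1198
  J = -35 + 3·88 + 5·(-318) − 4·(-1198) = 3431
Option 3 (K := -15):
  X = 98
  K = -15
  F = 74 + 4·(-15) = 14
  J = -35 + 3·98 + 5·(-15) − 4·14 = 128
Comparing — Option 1: J=4960, Option 2: J=3431, Option 3: J=128. Lowest is 128 (Option 3).

128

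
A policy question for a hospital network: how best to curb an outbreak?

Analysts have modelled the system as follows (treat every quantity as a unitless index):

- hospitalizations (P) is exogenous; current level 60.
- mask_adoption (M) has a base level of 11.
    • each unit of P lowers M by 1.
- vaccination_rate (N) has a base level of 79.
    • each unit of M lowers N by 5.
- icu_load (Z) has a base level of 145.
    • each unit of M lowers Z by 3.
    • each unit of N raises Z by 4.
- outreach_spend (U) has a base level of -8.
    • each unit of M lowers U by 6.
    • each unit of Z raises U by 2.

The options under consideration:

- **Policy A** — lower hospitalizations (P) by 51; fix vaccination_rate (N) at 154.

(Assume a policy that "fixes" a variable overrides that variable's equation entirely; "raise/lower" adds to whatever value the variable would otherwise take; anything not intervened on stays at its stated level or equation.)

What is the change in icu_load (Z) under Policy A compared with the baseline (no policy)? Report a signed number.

-833

Baseline:
  P = 60
  M = 11 − 60 = -49
  N = 79 − 5·(-49) = 324
  Z = 145 − 3·(-49) + 4·324 = 1588
Policy A (P − 51, N := 154):
  P = 60 − 51 = 9
  M = 11 − 9 = 2
  N = 154
  Z = 145 − 3·2 + 4·154 = 755
Change in Z: 755 − 1588 = -833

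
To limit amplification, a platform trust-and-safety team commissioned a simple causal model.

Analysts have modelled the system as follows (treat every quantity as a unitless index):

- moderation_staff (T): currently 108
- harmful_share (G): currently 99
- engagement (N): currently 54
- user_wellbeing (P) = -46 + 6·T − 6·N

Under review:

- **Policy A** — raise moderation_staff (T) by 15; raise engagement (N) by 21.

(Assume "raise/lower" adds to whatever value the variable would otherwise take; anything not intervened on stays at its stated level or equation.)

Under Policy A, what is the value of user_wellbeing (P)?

242

Policy A (T + 15, N + 21):
  T = 108 + 15 = 123
  N = 54 + 21 = 75
  P = -46 + 6·123 − 6·75 = 242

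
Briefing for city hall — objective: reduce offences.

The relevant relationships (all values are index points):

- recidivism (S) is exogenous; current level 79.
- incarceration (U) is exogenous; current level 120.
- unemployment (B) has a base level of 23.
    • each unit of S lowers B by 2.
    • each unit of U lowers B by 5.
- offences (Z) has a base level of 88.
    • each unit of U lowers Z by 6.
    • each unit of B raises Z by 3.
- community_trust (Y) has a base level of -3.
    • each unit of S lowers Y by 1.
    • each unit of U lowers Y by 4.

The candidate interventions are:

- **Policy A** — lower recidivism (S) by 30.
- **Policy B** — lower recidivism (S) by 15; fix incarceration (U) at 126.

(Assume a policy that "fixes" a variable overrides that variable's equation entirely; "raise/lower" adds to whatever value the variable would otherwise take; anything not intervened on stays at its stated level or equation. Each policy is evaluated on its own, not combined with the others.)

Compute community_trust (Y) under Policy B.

Policy B (S − 15, U := 126):
  S = 79 − 15 = 64
  U = 126
  Y = -3 − 64 − 4·126 = -571

-571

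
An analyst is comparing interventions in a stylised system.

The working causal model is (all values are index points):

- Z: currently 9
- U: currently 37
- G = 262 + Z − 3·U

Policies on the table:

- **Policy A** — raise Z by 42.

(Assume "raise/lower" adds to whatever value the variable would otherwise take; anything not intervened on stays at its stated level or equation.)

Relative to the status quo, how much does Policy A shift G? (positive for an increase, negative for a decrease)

Baseline:
  Z = 9
  U = 37
  G = 262 + 9 − 3·37 = 160
Policy A (Z + 42):
  Z = 9 + 42 = 51
  U = 37
  G = 262 + 51 − 3·37 = 202
Change in G: 202 − 160 = 42

42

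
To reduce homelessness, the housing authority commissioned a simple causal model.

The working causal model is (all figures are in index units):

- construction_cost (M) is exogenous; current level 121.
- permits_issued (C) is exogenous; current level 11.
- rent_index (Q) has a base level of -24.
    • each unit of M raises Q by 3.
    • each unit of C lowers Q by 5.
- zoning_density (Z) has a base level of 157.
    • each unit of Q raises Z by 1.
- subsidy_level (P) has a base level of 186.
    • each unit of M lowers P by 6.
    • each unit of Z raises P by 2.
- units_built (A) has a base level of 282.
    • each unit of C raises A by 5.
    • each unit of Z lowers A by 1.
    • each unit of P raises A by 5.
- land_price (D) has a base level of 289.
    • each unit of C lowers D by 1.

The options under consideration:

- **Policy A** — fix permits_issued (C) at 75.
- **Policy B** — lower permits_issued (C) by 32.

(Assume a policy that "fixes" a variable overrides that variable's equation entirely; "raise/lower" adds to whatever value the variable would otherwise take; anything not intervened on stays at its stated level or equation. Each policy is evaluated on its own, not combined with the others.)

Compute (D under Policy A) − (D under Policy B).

-96

Policy A (C := 75):
  C = 75
  D = 289 − 75 = 214
Policy B (C − 32):
  C = 11 − 32 = -21
  D = 289 − (-21) = 310
D: 214 − 310 = -96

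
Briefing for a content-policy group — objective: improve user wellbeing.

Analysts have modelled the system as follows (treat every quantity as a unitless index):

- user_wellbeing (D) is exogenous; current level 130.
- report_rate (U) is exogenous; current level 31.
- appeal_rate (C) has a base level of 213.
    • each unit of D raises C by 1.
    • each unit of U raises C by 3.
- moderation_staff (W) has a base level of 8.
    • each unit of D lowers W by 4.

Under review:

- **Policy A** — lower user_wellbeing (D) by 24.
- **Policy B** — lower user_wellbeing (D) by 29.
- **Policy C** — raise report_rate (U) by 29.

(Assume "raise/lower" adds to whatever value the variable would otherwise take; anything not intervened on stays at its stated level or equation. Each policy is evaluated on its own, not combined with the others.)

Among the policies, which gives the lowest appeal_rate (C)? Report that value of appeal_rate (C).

407

Policy A (D − 24):
  D = 130 − 24 = 106
  U = 31
  C = 213 + 106 + 3·31 = 412
Policy B (D − 29):
  D = 130 − 29 = 101
  U = 31
  C = 213 + 101 + 3·31 = 407
Policy C (U + 29):
  D = 130
  U = 31 + 29 = 60
  C = 213 + 130 + 3·60 = 523
Comparing — Policy A: C=412, Policy B: C=407, Policy C: C=523. Lowest is 407 (Policy B).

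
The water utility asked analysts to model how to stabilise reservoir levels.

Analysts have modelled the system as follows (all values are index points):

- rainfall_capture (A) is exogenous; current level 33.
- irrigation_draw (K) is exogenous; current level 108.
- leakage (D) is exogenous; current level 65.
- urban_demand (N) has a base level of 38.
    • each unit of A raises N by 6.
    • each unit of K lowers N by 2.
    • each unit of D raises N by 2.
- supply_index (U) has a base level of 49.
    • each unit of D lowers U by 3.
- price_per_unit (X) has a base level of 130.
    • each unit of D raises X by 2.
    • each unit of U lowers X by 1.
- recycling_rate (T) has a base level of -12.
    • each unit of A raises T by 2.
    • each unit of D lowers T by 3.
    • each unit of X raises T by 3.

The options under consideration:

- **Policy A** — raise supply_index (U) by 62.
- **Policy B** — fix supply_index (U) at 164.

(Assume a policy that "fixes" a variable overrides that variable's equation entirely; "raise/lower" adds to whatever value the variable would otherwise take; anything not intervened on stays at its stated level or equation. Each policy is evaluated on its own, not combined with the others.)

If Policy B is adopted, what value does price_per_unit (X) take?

Policy B (U := 164):
  D = 65
  U = 164
  X = 130 + 2·65 − 164 = 96

96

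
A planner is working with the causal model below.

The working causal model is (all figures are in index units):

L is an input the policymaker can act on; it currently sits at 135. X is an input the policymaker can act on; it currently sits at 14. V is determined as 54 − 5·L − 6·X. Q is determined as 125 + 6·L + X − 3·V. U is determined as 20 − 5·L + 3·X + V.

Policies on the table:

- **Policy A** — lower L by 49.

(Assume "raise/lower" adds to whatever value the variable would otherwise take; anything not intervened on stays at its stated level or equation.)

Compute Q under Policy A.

2035

Policy A (L − 49):
  L = 135 − 49 = 86
  X = 14
  V = 54 − 5·86 − 6·14 = -460
  Q = 125 + 6·86 + 14 − 3·(-460) = 2035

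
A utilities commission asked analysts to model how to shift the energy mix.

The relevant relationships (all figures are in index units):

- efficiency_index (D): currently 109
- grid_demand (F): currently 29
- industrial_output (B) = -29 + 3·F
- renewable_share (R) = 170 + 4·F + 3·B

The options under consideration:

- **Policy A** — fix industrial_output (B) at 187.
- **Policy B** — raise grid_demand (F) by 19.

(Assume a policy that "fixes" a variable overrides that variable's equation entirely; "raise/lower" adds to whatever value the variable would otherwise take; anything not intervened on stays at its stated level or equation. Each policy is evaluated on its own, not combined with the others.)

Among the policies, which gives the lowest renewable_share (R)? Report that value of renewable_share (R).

Policy A (B := 187):
  F = 29
  B = 187
  R = 170 + 4·29 + 3·187 = 847
Policy B (F + 19):
  F = 29 + 19 = 48
  B = -29 + 3·48 = 115
  R = 170 + 4·48 + 3·115 = 707
Comparing — Policy A: R=847, Policy B: R=707. Lowest is 707 (Policy B).

707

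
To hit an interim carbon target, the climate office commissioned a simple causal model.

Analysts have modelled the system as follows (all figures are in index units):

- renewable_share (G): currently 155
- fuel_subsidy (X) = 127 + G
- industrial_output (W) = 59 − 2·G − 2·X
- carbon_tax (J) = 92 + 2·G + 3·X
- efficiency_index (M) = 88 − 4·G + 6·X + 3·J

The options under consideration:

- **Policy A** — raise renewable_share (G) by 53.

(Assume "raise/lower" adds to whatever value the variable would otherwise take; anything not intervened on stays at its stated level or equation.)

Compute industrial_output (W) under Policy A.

Policy A (G + 53):
  G = 155 + 53 = 208
  X = 127 + 208 = 335
  W = 59 − 2·208 − 2·335 = -1027

-1027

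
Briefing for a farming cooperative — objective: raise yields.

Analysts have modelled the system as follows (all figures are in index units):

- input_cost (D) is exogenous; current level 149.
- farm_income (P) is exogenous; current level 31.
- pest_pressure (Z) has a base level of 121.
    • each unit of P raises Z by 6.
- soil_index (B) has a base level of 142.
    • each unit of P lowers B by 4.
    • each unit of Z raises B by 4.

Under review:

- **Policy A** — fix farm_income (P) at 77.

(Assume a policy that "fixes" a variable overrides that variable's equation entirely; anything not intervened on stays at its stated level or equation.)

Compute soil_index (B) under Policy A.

2166

Policy A (P := 77):
  P = 77
  Z = 121 + 6·77 = 583
  B = 142 − 4·77 + 4·583 = 2166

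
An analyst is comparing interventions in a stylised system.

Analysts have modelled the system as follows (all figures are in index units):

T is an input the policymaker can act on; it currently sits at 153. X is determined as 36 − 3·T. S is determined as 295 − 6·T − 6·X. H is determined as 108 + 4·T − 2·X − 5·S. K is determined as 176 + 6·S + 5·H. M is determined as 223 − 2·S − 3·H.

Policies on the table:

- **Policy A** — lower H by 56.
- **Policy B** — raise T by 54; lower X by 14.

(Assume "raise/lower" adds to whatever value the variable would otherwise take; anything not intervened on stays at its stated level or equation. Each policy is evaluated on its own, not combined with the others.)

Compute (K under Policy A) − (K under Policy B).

Policy A (H − 56):
  T = 153
  X = 36 − 3·153 = -423
  S = 295 − 6·153 − 6·(-423) = 1915
  H = 108 + 4·153 − 2·(-423) − 5·1915 (−56 from intervention) = -8065
  K = 176 + 6·1915 + 5·(-8065) = -28659
Policy B (T + 54, X − 14):
  T = 153 + 54 = 207
  X = 36 − 3·207 (−14 from intervention) = -599
  S = 295 − 6·207 − 6·(-599) = 2647
  H = 108 + 4·207 − 2·(-599) − 5·2647 = -11101
  K = 176 + 6·2647 + 5·(-11101) = -39447
K: -28659 − (-39447) = 10788

10788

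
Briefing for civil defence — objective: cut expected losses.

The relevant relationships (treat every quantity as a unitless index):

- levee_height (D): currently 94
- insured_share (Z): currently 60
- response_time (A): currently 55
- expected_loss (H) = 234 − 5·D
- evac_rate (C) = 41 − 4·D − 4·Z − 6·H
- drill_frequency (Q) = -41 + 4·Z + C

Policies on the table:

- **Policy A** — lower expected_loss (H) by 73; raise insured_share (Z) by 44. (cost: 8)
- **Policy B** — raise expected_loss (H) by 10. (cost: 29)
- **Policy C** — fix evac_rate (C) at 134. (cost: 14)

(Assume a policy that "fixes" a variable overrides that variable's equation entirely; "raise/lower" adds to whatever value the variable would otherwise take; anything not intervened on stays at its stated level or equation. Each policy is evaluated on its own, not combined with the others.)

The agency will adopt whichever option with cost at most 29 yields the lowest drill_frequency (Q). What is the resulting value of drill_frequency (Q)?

333

Policy A (H − 73, Z + 44):
  D = 94
  Z = 60 + 44 = 104
  H = 234 − 5·94 (−73 from intervention) = -309
  C = 41 − 4·94 − 4·104 − 6·(-309) = 1103
  Q = -41 + 4·104 + 1103 = 1478
Policy B (H + 10):
  D = 94
  Z = 60
  H = 234 − 5·94 (+10 from intervention) = -226
  C = 41 − 4·94 − 4·60 − 6·(-226) = 781
  Q = -41 + 4·60 + 781 = 980
Policy C (C := 134):
  D = 94
  Z = 60
  H = 234 − 5·94 = -236
  C = 134
  Q = -41 + 4·60 + 134 = 333
Comparing — Policy A: Q=1478, Policy B: Q=980, Policy C: Q=333. Lowest is 333 (Policy C).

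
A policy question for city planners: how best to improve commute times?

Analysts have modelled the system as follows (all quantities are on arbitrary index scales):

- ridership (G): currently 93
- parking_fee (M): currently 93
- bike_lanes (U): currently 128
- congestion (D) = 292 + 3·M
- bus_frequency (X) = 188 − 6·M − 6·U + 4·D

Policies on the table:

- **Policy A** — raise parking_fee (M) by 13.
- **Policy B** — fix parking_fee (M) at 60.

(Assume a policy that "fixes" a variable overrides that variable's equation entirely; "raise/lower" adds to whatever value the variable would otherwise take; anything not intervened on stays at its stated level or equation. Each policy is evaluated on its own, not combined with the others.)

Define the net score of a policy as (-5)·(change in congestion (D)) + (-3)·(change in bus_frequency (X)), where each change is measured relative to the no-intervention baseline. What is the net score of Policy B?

Baseline:
  M = 93
  U = 128
  D = 292 + 3·93 = 571
  X = 188 − 6·93 − 6·128 + 4·571 = 1146
Policy B (M := 60):
  M = 60
  U = 128
  D = 292 + 3·60 = 472
  X = 188 − 6·60 − 6·128 + 4·472 = 948
ΔD = 472 − 571 = -99; ΔX = 948 − 1146 = -198
Score = (-5)·(-99) + (-3)·(-198) = 1089

1089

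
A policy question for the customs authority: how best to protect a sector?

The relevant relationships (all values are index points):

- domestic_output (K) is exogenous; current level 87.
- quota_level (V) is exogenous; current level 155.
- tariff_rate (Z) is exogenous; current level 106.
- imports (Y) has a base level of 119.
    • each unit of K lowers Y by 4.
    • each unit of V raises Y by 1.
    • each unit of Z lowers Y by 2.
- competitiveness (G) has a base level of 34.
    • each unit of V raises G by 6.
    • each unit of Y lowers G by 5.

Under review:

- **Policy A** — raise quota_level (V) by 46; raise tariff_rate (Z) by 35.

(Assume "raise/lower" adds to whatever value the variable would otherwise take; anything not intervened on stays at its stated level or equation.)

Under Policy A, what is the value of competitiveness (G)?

2790

Policy A (V + 46, Z + 35):
  K = 87
  V = 155 + 46 = 201
  Z = 106 + 35 = 141
  Y = 119 − 4·87 + 201 − 2·141 = -310
  G = 34 + 6·201 − 5·(-310) = 2790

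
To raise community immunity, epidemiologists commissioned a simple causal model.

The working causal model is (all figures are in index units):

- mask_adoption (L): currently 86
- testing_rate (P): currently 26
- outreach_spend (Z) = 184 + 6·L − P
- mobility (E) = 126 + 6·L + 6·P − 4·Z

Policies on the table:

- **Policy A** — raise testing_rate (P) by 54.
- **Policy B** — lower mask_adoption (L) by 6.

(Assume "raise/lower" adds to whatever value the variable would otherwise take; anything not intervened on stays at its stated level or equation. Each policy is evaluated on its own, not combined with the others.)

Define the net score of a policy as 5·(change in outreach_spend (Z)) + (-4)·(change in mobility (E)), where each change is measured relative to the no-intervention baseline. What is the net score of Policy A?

Baseline:
  L = 86
  P = 26
  Z = 184 + 6·86 − 26 = 674
  E = 126 + 6·86 + 6·26 − 4·674 = -1898
Policy A (P + 54):
  L = 86
  P = 26 + 54 = 80
  Z = 184 + 6·86 − 80 = 620
  E = 126 + 6·86 + 6·80 − 4·620 = -1358
ΔZ = 620 − 674 = -54; ΔE = -1358 − (-1898) = 540
Score = 5·(-54) + (-4)·540 = -2430

-2430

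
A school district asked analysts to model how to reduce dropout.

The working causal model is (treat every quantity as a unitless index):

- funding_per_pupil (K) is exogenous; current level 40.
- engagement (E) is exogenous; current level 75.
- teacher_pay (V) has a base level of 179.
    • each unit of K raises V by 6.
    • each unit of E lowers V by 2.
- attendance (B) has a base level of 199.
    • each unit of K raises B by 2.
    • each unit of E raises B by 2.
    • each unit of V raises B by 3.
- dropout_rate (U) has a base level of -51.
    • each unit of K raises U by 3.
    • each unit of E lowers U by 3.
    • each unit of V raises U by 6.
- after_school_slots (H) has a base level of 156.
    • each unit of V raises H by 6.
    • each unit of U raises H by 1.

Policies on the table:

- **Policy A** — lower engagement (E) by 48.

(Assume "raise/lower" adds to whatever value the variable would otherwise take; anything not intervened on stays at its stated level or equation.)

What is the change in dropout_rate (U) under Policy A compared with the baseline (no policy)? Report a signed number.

Baseline:
  K = 40
  E = 75
  V = 179 + 6·40 − 2·75 = 269
  U = -51 + 3·40 − 3·75 + 6·269 = 1458
Policy A (E − 48):
  K = 40
  E = 75 − 48 = 27
  V = 179 + 6·40 − 2·27 = 365
  U = -51 + 3·40 − 3·27 + 6·365 = 2178
Change in U: 2178 − 1458 = 720

720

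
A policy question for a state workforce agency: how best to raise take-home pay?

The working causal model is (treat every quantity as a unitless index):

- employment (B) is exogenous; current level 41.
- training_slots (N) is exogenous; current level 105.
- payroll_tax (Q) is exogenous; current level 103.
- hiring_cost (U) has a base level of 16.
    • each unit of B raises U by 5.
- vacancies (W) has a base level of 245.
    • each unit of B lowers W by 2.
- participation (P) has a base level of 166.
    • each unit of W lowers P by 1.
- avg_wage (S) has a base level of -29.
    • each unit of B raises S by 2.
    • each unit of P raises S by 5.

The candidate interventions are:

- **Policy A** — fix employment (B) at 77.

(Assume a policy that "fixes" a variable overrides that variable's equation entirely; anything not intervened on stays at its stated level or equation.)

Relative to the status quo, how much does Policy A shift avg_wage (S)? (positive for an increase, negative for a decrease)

Baseline:
  B = 41
  W = 245 − 2·41 = 163
  P = 166 − 163 = 3
  S = -29 + 2·41 + 5·3 = 68
Policy A (B := 77):
  B = 77
  W = 245 − 2·77 = 91
  P = 166 − 91 = 75
  S = -29 + 2·77 + 5·75 = 500
Change in S: 500 − 68 = 432

432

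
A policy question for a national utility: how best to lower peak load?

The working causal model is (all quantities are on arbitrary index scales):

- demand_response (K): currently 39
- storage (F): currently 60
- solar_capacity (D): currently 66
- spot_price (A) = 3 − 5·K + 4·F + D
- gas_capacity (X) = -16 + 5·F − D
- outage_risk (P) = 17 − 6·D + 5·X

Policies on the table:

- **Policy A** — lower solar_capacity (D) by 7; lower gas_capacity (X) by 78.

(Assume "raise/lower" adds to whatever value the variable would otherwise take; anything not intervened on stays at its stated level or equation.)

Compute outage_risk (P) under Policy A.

Policy A (D − 7, X − 78):
  F = 60
  D = 66 − 7 = 59
  X = -16 + 5·60 − 59 (−78 from intervention) = 147
  P = 17 − 6·59 + 5·147 = 398

398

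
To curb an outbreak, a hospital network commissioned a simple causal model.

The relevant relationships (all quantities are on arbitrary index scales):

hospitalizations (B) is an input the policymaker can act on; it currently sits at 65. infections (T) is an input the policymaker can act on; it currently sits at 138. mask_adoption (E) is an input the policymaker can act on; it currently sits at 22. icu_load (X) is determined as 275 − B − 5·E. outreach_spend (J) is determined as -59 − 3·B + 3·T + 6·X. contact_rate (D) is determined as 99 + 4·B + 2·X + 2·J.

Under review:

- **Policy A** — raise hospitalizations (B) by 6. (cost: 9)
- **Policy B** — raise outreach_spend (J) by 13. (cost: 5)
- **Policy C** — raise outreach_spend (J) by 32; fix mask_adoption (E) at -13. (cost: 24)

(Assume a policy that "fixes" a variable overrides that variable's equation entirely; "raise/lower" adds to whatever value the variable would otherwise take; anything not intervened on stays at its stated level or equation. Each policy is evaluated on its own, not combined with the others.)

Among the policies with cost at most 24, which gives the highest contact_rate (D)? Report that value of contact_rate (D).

4593

Policy A (B + 6):
  B = 65 + 6 = 71
  T = 138
  E = 22
  X = 275 − 71 − 5·22 = 94
  J = -59 − 3·71 + 3·138 + 6·94 = 706
  D = 99 + 4·71 + 2·94 + 2·706 = 1983
Policy B (J + 13):
  B = 65
  T = 138
  E = 22
  X = 275 − 65 − 5·22 = 100
  J = -59 − 3·65 + 3·138 + 6·100 (+13 from intervention) = 773
  D = 99 + 4·65 + 2·100 + 2·773 = 2105
Policy C (J + 32, E := -13):
  B = 65
  T = 138
  E = -13
  X = 275 − 65 − 5·(-13) = 275
  J = -59 − 3·65 + 3·138 + 6·275 (+32 from intervention) = 1842
  D = 99 + 4·65 + 2·275 + 2·1842 = 4593
Comparing — Policy A: D=1983, Policy B: D=2105, Policy C: D=4593. Highest is 4593 (Policy C).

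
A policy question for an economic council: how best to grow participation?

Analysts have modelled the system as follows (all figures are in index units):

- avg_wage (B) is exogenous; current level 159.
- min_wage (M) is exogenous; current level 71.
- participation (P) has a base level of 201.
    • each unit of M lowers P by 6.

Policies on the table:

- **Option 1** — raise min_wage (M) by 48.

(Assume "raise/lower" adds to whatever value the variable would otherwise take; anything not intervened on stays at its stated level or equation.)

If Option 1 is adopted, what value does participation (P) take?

-513

Option 1 (M + 48):
  M = 71 + 48 = 119
  P = 201 − 6·119 = -513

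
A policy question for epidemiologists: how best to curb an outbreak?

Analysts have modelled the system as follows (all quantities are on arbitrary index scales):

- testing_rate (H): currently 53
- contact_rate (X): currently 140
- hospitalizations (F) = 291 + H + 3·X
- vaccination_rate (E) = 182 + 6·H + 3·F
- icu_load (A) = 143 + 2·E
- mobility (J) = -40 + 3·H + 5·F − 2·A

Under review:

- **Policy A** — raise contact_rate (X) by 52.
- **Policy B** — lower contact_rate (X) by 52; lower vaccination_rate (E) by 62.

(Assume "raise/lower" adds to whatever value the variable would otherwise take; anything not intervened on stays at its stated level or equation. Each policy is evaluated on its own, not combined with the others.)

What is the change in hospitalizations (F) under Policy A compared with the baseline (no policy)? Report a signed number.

156

Baseline:
  H = 53
  X = 140
  F = 291 + 53 + 3·140 = 764
Policy A (X + 52):
  H = 53
  X = 140 + 52 = 192
  F = 291 + 53 + 3·192 = 920
Change in F: 920 − 764 = 156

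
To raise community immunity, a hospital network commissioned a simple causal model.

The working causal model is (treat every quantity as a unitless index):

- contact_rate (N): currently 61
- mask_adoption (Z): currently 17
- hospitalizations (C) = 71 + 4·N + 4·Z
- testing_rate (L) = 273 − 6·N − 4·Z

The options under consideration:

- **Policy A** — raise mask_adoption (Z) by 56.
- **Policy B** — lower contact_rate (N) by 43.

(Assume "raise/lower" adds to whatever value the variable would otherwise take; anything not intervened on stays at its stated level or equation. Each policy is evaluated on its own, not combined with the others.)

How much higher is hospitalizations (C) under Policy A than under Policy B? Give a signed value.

Policy A (Z + 56):
  N = 61
  Z = 17 + 56 = 73
  C = 71 + 4·61 + 4·73 = 607
Policy B (N − 43):
  N = 61 − 43 = 18
  Z = 17
  C = 71 + 4·18 + 4·17 = 211
C: 607 − 211 = 396

396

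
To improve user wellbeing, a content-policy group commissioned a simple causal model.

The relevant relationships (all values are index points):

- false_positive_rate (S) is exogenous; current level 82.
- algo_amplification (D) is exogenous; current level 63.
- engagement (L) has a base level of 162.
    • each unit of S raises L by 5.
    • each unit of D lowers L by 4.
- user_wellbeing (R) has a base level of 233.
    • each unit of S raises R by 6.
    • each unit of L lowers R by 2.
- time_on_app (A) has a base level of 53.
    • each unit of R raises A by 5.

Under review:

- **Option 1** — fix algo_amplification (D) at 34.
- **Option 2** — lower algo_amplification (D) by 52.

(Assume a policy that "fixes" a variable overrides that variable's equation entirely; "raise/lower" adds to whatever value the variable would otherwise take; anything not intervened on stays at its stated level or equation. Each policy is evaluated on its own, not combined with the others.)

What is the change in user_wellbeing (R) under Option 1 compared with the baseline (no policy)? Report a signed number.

Baseline:
  S = 82
  D = 63
  L = 162 + 5·82 − 4·63 = 320
  R = 233 + 6·82 − 2·320 = 85
Option 1 (D := 34):
  S = 82
  D = 34
  L = 162 + 5·82 − 4·34 = 436
  R = 233 + 6·82 − 2·436 = -147
Change in R: -147 − 85 = -232

-232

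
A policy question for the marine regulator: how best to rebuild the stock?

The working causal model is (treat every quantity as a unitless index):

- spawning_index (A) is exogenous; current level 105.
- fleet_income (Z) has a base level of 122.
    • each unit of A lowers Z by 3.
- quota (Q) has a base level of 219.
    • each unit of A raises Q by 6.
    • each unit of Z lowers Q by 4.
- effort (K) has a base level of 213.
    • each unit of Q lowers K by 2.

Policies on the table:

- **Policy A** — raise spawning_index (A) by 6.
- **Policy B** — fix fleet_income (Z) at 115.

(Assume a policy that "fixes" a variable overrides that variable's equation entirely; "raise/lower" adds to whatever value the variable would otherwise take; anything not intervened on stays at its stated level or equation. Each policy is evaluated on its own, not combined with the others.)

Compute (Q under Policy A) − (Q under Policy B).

1340

Policy A (A + 6):
  A = 105 + 6 = 111
  Z = 122 − 3·111 = -211
  Q = 219 + 6·111 − 4·(-211) = 1729
Policy B (Z := 115):
  A = 105
  Z = 115
  Q = 219 + 6·105 − 4·115 = 389
Q: 1729 − 389 = 1340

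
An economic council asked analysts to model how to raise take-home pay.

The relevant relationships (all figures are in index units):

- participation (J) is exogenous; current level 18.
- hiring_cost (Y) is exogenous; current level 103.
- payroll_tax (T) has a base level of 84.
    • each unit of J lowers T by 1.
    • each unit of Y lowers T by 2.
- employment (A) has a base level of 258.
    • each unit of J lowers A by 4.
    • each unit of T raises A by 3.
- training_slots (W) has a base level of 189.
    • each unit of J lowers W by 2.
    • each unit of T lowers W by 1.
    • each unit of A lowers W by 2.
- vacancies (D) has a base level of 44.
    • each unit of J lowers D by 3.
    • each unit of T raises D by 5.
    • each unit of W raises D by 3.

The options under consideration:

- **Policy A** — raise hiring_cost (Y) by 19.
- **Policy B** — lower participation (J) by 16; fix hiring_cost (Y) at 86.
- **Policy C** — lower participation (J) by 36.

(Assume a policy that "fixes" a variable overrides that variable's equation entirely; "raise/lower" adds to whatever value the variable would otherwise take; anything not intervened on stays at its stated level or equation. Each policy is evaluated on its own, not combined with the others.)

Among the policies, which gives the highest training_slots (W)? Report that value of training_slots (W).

1027

Policy A (Y + 19):
  J = 18
  Y = 103 + 19 = 122
  T = 84 − 18 − 2·122 = -178
  A = 258 − 4·18 + 3·(-178) = -348
  W = 189 − 2·18 − (-178) − 2·(-348) = 1027
Policy B (J − 16, Y := 86):
  J = 18 − 16 = 2
  Y = 86
  T = 84 − 2 − 2·86 = -90
  A = 258 − 4·2 + 3·(-90) = -20
  W = 189 − 2·2 − (-90) − 2·(-20) = 315
Policy C (J − 36):
  J = 18 − 36 = -18
  Y = 103
  T = 84 − (-18) − 2·103 = -104
  A = 258 − 4·(-18) + 3·(-104) = 18
  W = 189 − 2·(-18) − (-104) − 2·18 = 293
Comparing — Policy A: W=1027, Policy B: W=315, Policy C: W=293. Highest is 1027 (Policy A).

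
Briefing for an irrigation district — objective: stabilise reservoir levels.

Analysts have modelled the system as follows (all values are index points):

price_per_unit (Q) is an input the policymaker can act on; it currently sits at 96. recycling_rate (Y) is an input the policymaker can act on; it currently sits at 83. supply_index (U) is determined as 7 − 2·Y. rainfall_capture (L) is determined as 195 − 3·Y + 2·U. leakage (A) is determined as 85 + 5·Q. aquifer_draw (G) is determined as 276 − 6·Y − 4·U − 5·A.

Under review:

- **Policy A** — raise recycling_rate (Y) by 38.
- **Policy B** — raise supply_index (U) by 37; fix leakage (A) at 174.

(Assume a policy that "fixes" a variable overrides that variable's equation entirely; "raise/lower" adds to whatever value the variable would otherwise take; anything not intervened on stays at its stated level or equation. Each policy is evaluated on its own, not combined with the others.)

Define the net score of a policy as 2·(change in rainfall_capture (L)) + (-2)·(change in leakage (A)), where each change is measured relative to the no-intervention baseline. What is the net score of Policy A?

-532

Baseline:
  Q = 96
  Y = 83
  U = 7 − 2·83 = -159
  L = 195 − 3·83 + 2·(-159) = -372
  A = 85 + 5·96 = 565
Policy A (Y + 38):
  Q = 96
  Y = 83 + 38 = 121
  U = 7 − 2·121 = -235
  L = 195 − 3·121 + 2·(-235) = -638
  A = 85 + 5·96 = 565
ΔL = -638 − (-372) = -266; ΔA = 565 − 565 = 0
Score = 2·(-266) + (-2)·0 = -532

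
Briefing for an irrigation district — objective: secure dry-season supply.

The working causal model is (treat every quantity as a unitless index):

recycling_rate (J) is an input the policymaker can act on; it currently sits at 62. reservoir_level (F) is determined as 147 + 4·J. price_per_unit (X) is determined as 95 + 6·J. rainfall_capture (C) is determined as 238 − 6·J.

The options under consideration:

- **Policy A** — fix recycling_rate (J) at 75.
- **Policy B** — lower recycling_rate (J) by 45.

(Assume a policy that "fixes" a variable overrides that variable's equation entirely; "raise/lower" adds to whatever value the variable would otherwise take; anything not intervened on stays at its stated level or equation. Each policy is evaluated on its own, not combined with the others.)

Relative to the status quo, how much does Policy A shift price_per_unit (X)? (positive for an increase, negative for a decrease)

78

Baseline:
  J = 62
  X = 95 + 6·62 = 467
Policy A (J := 75):
  J = 75
  X = 95 + 6·75 = 545
Change in X: 545 − 467 = 78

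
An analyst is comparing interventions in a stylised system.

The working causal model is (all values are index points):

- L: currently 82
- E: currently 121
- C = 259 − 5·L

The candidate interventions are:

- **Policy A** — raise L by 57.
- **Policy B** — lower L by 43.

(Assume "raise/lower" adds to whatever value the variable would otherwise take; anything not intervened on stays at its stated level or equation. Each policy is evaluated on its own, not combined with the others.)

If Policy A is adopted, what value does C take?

-436

Policy A (L + 57):
  L = 82 + 57 = 139
  C = 259 − 5·139 = -436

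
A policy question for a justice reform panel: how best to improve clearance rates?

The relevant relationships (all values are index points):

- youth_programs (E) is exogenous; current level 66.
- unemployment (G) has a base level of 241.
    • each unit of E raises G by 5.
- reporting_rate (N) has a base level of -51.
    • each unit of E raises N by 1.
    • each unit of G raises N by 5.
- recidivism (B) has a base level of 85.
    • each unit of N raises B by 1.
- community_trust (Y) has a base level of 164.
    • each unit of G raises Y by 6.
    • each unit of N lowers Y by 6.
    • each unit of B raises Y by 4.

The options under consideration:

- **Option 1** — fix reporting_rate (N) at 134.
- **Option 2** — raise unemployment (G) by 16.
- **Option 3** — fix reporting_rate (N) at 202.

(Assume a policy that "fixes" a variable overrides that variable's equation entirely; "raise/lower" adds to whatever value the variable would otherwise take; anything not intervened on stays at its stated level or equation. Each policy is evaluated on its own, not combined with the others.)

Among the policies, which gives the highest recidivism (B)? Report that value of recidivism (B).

3035

Option 1 (N := 134):
  E = 66
  G = 241 + 5·66 = 571
  N = 134
  B = 85 + 134 = 219
Option 2 (G + 16):
  E = 66
  G = 241 + 5·66 (+16 from intervention) = 587
  N = -51 + 66 + 5·587 = 2950
  B = 85 + 2950 = 3035
Option 3 (N := 202):
  E = 66
  G = 241 + 5·66 = 571
  N = 202
  B = 85 + 202 = 287
Comparing — Option 1: B=219, Option 2: B=3035, Option 3: B=287. Highest is 3035 (Option 2).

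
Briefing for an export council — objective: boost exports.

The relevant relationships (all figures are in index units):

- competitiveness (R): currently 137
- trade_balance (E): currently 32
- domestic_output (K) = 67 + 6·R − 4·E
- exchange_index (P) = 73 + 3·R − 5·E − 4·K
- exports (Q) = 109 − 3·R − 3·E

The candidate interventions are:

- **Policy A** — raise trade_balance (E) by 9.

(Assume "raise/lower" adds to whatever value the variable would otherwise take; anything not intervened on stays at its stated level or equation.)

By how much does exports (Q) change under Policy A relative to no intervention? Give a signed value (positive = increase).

Baseline:
  R = 137
  E = 32
  Q = 109 − 3·137 − 3·32 = -398
Policy A (E + 9):
  R = 137
  E = 32 + 9 = 41
  Q = 109 − 3·137 − 3·41 = -425
Change in Q: -425 − (-398) = -27

-27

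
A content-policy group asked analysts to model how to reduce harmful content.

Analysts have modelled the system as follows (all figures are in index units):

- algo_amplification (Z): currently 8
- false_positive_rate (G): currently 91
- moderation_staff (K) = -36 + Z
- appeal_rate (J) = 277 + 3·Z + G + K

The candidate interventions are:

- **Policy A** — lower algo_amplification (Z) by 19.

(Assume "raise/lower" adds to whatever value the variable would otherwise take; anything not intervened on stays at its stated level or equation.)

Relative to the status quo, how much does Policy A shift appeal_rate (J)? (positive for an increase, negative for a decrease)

-76

Baseline:
  Z = 8
  G = 91
  K = -36 + 8 = -28
  J = 277 + 3·8 + 91 + (-28) = 364
Policy A (Z − 19):
  Z = 8 − 19 = -11
  G = 91
  K = -36 + (-11) = -47
  J = 277 + 3·(-11) + 91 + (-47) = 288
Change in J: 288 − 364 = -76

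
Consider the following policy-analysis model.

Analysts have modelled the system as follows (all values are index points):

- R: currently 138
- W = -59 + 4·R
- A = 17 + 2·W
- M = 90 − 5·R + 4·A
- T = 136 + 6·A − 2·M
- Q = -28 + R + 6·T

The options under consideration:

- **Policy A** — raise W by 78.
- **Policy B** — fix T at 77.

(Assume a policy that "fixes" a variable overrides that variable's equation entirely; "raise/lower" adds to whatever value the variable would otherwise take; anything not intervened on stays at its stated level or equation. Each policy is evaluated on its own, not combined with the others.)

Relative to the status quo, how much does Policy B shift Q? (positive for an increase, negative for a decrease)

Baseline:
  R = 138
  W = -59 + 4·138 = 493
  A = 17 + 2·493 = 1003
  M = 90 − 5·138 + 4·1003 = 3412
  T = 136 + 6·1003 − 2·3412 = -670
  Q = -28 + 138 + 6·(-670) = -3910
Policy B (T := 77):
  R = 138
  W = -59 + 4·138 = 493
  A = 17 + 2·493 = 1003
  M = 90 − 5·138 + 4·1003 = 3412
  T = 77
  Q = -28 + 138 + 6·77 = 572
Change in Q: 572 − (-3910) = 4482

4482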